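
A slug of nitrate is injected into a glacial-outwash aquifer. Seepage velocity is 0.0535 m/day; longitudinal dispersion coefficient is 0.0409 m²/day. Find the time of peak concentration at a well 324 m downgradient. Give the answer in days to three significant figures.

For the 1D instantaneous-source solution, setting ∂C/∂t = 0 at fixed x gives v²t² + 2Dt − x² = 0, so t = (√(D² + v²x²) − D)/v².
√(D² + v²x²) = √(0.0409² + 0.0535² × 324²) = 17.33; v² = 0.00286225.
t = (17.33 − 0.0409)/0.00286225 = 6040 days (vs. the pure-advection estimate x/v = 6060 d).

6040 days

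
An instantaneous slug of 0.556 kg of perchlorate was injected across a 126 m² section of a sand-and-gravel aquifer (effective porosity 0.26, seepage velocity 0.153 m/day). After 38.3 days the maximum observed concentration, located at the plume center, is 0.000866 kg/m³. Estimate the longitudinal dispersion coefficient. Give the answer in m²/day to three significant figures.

0.798 m²/day

At the plume center C_max = M/(n_e·A·√(4πDt)), so D = M²/(4πt·(n_e·A·C_max)²).
n_e·A·C_max = 0.26 × 126 × 0.000866 = 0.02837 kg/m.
D = 0.556²/(4π × 38.3 × 0.02837²) = 0.798 m²/day.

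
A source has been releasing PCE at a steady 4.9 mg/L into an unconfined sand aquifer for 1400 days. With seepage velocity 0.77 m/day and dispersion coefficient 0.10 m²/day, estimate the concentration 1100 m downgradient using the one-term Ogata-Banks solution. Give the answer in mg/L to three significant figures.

For a continuous step input, C/C₀ ≈ ½·erfc((x−vt)/(2√(Dt))).
vt = 0.77 × 1400 = 1078 m and 2√(Dt) = 2√(0.10 × 1400) = 23.66 m.
Argument (x−vt)/(2√(Dt)) = (1100 − 1078)/23.66 = 0.9298; ½·erfc(0.9298) = 0.09427.
C = 4.9 × 0.09427 = 0.462 mg/L.

0.462 mg/L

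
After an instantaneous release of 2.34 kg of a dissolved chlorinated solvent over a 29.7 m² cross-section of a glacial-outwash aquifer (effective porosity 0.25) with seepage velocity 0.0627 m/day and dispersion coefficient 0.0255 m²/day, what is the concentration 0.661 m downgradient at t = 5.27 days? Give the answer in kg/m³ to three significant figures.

For an instantaneous plane source, C(x,t) = M/(n_e·A·√(4πDt)) · exp(−(x−vt)²/(4Dt)), with n_e·A the pore (flow) area.
Plume center vt = 0.0627 × 5.27 = 0.330429 m, so the well at 0.661 m is 0.330571 m downgradient of the peak.
√(4πDt) = 1.300 m, giving peak height M/(n_e·A·√(4πDt)) = 2.34/(0.25 × 29.7 × 1.300) = 0.2424 kg/m³.
(x−vt)²/(4Dt) = (0.330571)²/(4 × 0.0255 × 5.27) = 0.2033; exp(−0.2033) = 0.8160.
C = 0.2424 × 0.8160 = 0.198 kg/m³.

0.198 kg/m³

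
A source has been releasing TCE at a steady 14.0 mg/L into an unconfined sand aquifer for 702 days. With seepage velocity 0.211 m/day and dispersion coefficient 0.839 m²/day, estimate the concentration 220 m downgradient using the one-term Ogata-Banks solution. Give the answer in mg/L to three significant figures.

For a continuous step input, C/C₀ ≈ ½·erfc((x−vt)/(2√(Dt))).
vt = 0.211 × 702 = 148.122 m and 2√(Dt) = 2√(0.839 × 702) = 48.54 m.
Argument (x−vt)/(2√(Dt)) = (220 − 148.122)/48.54 = 1.481; ½·erfc(1.481) = 0.01811.
C = 14.0 × 0.01811 = 0.254 mg/L.

0.254 mg/L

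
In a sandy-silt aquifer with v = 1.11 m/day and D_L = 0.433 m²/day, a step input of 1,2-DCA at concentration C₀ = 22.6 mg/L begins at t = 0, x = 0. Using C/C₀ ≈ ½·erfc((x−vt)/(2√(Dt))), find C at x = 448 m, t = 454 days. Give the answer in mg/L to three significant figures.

For a continuous step input, C/C₀ ≈ ½·erfc((x−vt)/(2√(Dt))).
vt = 1.11 × 454 = 503.94 m and 2√(Dt) = 2√(0.433 × 454) = 28.04 m.
Argument (x−vt)/(2√(Dt)) = (448 − 503.94)/28.04 = -1.995; ½·erfc(-1.995) = 0.9976.
C = 22.6 × 0.9976 = 22.5 mg/L.

22.5 mg/L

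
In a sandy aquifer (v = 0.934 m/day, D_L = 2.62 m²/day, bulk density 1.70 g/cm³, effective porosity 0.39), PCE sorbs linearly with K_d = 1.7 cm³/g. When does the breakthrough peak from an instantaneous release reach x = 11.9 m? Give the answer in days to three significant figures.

84.8 days

Retardation factor R = 1 + ρ_b·K_d/n = 1 + 1.70 × 1.7/0.39 = 8.410.
Sorption retards both mechanisms: v_R = v/R = 0.1111 m/day, D_R = D/R = 0.3115 m²/day.
Peak time from v_R²t² + 2D_R t − x² = 0: t = (√(D_R² + v_R²x²) − D_R)/v_R².
√(D_R² + v_R²x²) = √(0.3115² + 0.1111² × 11.9²) = 1.358; v_R² = 0.01234.
t = (1.358 − 0.3115)/0.01234 = 84.8 days.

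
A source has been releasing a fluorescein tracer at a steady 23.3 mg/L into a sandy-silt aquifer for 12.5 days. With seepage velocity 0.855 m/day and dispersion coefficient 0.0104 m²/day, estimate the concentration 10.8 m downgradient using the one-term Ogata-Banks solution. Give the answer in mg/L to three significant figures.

For a continuous step input, C/C₀ ≈ ½·erfc((x−vt)/(2√(Dt))).
vt = 0.855 × 12.5 = 10.6875 m and 2√(Dt) = 2√(0.0104 × 12.5) = 0.7211 m.
Argument (x−vt)/(2√(Dt)) = (10.8 − 10.6875)/0.7211 = 0.1560; ½·erfc(0.1560) = 0.4127.
C = 23.3 × 0.4127 = 9.62 mg/L.

9.62 mg/L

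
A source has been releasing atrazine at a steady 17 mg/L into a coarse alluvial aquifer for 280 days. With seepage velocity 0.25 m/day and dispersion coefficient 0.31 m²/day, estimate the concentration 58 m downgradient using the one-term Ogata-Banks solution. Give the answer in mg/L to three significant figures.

For a continuous step input, C/C₀ ≈ ½·erfc((x−vt)/(2√(Dt))).
vt = 0.25 × 280 = 70 m and 2√(Dt) = 2√(0.31 × 280) = 18.63 m.
Argument (x−vt)/(2√(Dt)) = (58 − 70)/18.63 = -0.6441; ½·erfc(-0.6441) = 0.8188.
C = 17 × 0.8188 = 13.9 mg/L.

13.9 mg/L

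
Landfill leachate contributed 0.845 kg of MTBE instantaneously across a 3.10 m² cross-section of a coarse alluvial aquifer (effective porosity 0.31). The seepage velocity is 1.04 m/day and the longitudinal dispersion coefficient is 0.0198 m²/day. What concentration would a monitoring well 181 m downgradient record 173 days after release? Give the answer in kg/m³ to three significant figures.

For an instantaneous plane source, C(x,t) = M/(n_e·A·√(4πDt)) · exp(−(x−vt)²/(4Dt)), with n_e·A the pore (flow) area.
Plume center vt = 1.04 × 173 = 179.92 m, so the well at 181 m is 1.08 m downgradient of the peak.
√(4πDt) = 6.561 m, giving peak height M/(n_e·A·√(4πDt)) = 0.845/(0.31 × 3.10 × 6.561) = 0.1340 kg/m³.
(x−vt)²/(4Dt) = (1.08)²/(4 × 0.0198 × 173) = 0.08513; exp(−0.08513) = 0.9184.
C = 0.1340 × 0.9184 = 0.123 kg/m³.

0.123 kg/m³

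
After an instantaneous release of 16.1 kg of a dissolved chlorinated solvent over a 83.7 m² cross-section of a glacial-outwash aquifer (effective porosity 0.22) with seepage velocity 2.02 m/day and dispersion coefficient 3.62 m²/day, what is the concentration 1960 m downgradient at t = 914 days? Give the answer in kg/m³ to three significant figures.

For an instantaneous plane source, C(x,t) = M/(n_e·A·√(4πDt)) · exp(−(x−vt)²/(4Dt)), with n_e·A the pore (flow) area.
Plume center vt = 2.02 × 914 = 1846.28 m, so the well at 1960 m is 113.72 m downgradient of the peak.
√(4πDt) = 203.9 m, giving peak height M/(n_e·A·√(4πDt)) = 16.1/(0.22 × 83.7 × 203.9) = 0.004288 kg/m³.
(x−vt)²/(4Dt) = (113.72)²/(4 × 3.62 × 914) = 0.9771; exp(−0.9771) = 0.3764.
C = 0.004288 × 0.3764 = 0.00161 kg/m³.

0.00161 kg/m³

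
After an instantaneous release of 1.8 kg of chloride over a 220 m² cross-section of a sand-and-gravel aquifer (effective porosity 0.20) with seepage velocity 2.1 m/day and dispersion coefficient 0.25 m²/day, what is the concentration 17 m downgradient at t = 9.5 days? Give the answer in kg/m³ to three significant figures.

0.00300 kg/m³

For an instantaneous plane source, C(x,t) = M/(n_e·A·√(4πDt)) · exp(−(x−vt)²/(4Dt)), with n_e·A the pore (flow) area.
Plume center vt = 2.1 × 9.5 = 19.95 m, so the well at 17 m is 2.95 m upgradient of the peak.
√(4πDt) = 5.463 m, giving peak height M/(n_e·A·√(4πDt)) = 1.8/(0.20 × 220 × 5.463) = 0.007488 kg/m³.
(x−vt)²/(4Dt) = (-2.95)²/(4 × 0.25 × 9.5) = 0.9161; exp(−0.9161) = 0.4001.
C = 0.007488 × 0.4001 = 0.00300 kg/m³.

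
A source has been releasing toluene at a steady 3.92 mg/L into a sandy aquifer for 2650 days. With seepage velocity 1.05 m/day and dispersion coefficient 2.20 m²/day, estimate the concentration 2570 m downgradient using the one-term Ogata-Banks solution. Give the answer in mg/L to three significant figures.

For a continuous step input, C/C₀ ≈ ½·erfc((x−vt)/(2√(Dt))).
vt = 1.05 × 2650 = 2782.5 m and 2√(Dt) = 2√(2.20 × 2650) = 152.7 m.
Argument (x−vt)/(2√(Dt)) = (2570 − 2782.5)/152.7 = -1.392; ½·erfc(-1.392) = 0.9755.
C = 3.92 × 0.9755 = 3.82 mg/L.

3.82 mg/L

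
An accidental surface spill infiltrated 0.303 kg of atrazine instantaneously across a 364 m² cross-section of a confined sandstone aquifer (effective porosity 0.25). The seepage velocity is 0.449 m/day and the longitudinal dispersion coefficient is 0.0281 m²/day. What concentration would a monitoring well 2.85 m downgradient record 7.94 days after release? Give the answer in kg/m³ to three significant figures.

0.00112 kg/m³

For an instantaneous plane source, C(x,t) = M/(n_e·A·√(4πDt)) · exp(−(x−vt)²/(4Dt)), with n_e·A the pore (flow) area.
Plume center vt = 0.449 × 7.94 = 3.56506 m, so the well at 2.85 m is 0.71506 m upgradient of the peak.
√(4πDt) = 1.674 m, giving peak height M/(n_e·A·√(4πDt)) = 0.303/(0.25 × 364 × 1.674) = 0.001989 kg/m³.
(x−vt)²/(4Dt) = (-0.71506)²/(4 × 0.0281 × 7.94) = 0.5729; exp(−0.5729) = 0.5639.
C = 0.001989 × 0.5639 = 0.00112 kg/m³.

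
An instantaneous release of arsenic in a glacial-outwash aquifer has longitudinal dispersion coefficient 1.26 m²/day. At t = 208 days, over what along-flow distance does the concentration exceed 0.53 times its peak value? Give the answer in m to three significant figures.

51.6 m

The plume is Gaussian with σ = √(2Dt) = √(2 × 1.26 × 208) = 22.89 m.
C/C_peak = exp(−Δx²/(2σ²)) = 0.53 ⇒ Δx = σ·√(−2 ln 0.53) = 22.89 × 1.127 = 25.80 m.
Width = 2Δx = 51.6 m.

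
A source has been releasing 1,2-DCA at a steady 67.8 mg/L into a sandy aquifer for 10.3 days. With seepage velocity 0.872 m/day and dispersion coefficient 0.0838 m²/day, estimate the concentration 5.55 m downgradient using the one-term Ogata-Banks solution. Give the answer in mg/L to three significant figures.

For a continuous step input, C/C₀ ≈ ½·erfc((x−vt)/(2√(Dt))).
vt = 0.872 × 10.3 = 8.9816 m and 2√(Dt) = 2√(0.0838 × 10.3) = 1.858 m.
Argument (x−vt)/(2√(Dt)) = (5.55 − 8.9816)/1.858 = -1.847; ½·erfc(-1.847) = 0.9955.
C = 67.8 × 0.9955 = 67.5 mg/L.

67.5 mg/L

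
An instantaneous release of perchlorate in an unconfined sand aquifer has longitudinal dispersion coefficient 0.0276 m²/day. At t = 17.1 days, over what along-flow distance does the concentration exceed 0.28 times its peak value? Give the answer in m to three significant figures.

3.10 m

The plume is Gaussian with σ = √(2Dt) = √(2 × 0.0276 × 17.1) = 0.9716 m.
C/C_peak = exp(−Δx²/(2σ²)) = 0.28 ⇒ Δx = σ·√(−2 ln 0.28) = 0.9716 × 1.596 = 1.551 m.
Width = 2Δx = 3.10 m.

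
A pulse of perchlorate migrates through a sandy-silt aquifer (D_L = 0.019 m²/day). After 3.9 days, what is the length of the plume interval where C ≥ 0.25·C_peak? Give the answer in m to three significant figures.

1.28 m

The plume is Gaussian with σ = √(2Dt) = √(2 × 0.019 × 3.9) = 0.3850 m.
C/C_peak = exp(−Δx²/(2σ²)) = 0.25 ⇒ Δx = σ·√(−2 ln 0.25) = 0.3850 × 1.665 = 0.6410 m.
Width = 2Δx = 1.28 m.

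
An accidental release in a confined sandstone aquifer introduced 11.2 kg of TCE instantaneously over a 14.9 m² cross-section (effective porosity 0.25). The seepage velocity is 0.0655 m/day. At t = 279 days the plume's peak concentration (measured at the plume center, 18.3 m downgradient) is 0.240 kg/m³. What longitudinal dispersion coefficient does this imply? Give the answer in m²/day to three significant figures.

At the plume center C_max = M/(n_e·A·√(4πDt)), so D = M²/(4πt·(n_e·A·C_max)²).
n_e·A·C_max = 0.25 × 14.9 × 0.240 = 0.8940 kg/m.
D = 11.2²/(4π × 279 × 0.8940²) = 0.0448 m²/day.

0.0448 m²/day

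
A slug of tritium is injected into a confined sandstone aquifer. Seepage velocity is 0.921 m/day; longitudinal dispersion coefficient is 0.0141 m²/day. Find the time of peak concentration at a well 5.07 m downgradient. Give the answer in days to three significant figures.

5.49 days

For the 1D instantaneous-source solution, setting ∂C/∂t = 0 at fixed x gives v²t² + 2Dt − x² = 0, so t = (√(D² + v²x²) − D)/v².
√(D² + v²x²) = √(0.0141² + 0.921² × 5.07²) = 4.669; v² = 0.848241.
t = (4.669 − 0.0141)/0.848241 = 5.49 days (vs. the pure-advection estimate x/v = 5.50 d).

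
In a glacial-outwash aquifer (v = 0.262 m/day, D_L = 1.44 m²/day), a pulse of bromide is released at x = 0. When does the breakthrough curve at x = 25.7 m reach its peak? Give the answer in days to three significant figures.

79.3 days

For the 1D instantaneous-source solution, setting ∂C/∂t = 0 at fixed x gives v²t² + 2Dt − x² = 0, so t = (√(D² + v²x²) − D)/v².
√(D² + v²x²) = √(1.44² + 0.262² × 25.7²) = 6.886; v² = 0.068644.
t = (6.886 − 1.44)/0.068644 = 79.3 days (vs. the pure-advection estimate x/v = 98.1 d).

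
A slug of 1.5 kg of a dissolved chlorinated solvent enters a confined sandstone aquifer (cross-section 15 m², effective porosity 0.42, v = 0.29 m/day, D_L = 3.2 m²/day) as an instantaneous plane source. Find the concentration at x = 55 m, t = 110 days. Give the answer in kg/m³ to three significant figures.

For an instantaneous plane source, C(x,t) = M/(n_e·A·√(4πDt)) · exp(−(x−vt)²/(4Dt)), with n_e·A the pore (flow) area.
Plume center vt = 0.29 × 110 = 31.9 m, so the well at 55 m is 23.1 m downgradient of the peak.
√(4πDt) = 66.51 m, giving peak height M/(n_e·A·√(4πDt)) = 1.5/(0.42 × 15 × 66.51) = 0.003580 kg/m³.
(x−vt)²/(4Dt) = (23.1)²/(4 × 3.2 × 110) = 0.3790; exp(−0.3790) = 0.6845.
C = 0.003580 × 0.6845 = 0.00245 kg/m³.

0.00245 kg/m³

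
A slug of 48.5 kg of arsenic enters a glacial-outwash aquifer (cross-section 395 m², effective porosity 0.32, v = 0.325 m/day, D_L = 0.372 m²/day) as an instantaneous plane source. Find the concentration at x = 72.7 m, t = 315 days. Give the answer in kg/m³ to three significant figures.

0.00153 kg/m³

For an instantaneous plane source, C(x,t) = M/(n_e·A·√(4πDt)) · exp(−(x−vt)²/(4Dt)), with n_e·A the pore (flow) area.
Plume center vt = 0.325 × 315 = 102.375 m, so the well at 72.7 m is 29.675 m upgradient of the peak.
√(4πDt) = 38.37 m, giving peak height M/(n_e·A·√(4πDt)) = 48.5/(0.32 × 395 × 38.37) = 0.01000 kg/m³.
(x−vt)²/(4Dt) = (-29.675)²/(4 × 0.372 × 315) = 1.879; exp(−1.879) = 0.1527.
C = 0.01000 × 0.1527 = 0.00153 kg/m³.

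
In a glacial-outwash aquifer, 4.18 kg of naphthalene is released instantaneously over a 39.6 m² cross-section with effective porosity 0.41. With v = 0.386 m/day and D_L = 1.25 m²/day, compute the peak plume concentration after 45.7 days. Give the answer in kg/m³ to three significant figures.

The peak of an instantaneous 1D plume sits at x = vt; there the Gaussian factor is 1 and C_max = M/(n_e·A·√(4πDt)), where n_e·A is the pore area the mass is dissolved in.
√(4πDt) = √(4π × 1.25 × 45.7) = 26.79 m, so C_max = 4.18/(0.41 × 39.6 × 26.79) = 0.00961 kg/m³.

0.00961 kg/m³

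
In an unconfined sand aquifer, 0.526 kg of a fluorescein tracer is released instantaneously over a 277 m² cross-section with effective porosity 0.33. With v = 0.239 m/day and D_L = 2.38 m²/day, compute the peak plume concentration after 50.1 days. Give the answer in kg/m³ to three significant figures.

The peak of an instantaneous 1D plume sits at x = vt; there the Gaussian factor is 1 and C_max = M/(n_e·A·√(4πDt)), where n_e·A is the pore area the mass is dissolved in.
√(4πDt) = √(4π × 2.38 × 50.1) = 38.71 m, so C_max = 0.526/(0.33 × 277 × 38.71) = 0.000149 kg/m³.

0.000149 kg/m³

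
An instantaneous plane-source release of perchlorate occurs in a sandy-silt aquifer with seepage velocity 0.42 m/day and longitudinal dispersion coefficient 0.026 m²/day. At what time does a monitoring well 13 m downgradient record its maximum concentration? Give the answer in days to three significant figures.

30.8 days

For the 1D instantaneous-source solution, setting ∂C/∂t = 0 at fixed x gives v²t² + 2Dt − x² = 0, so t = (√(D² + v²x²) − D)/v².
√(D² + v²x²) = √(0.026² + 0.42² × 13²) = 5.460; v² = 0.1764.
t = (5.460 − 0.026)/0.1764 = 30.8 days (vs. the pure-advection estimate x/v = 31.0 d).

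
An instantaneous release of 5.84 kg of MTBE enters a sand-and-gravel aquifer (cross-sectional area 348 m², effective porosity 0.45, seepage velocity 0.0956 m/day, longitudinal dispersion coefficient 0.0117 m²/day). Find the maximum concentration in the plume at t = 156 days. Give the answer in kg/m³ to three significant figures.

The peak of an instantaneous 1D plume sits at x = vt; there the Gaussian factor is 1 and C_max = M/(n_e·A·√(4πDt)), where n_e·A is the pore area the mass is dissolved in.
√(4πDt) = √(4π × 0.0117 × 156) = 4.789 m, so C_max = 5.84/(0.45 × 348 × 4.789) = 0.00779 kg/m³.

0.00779 kg/m³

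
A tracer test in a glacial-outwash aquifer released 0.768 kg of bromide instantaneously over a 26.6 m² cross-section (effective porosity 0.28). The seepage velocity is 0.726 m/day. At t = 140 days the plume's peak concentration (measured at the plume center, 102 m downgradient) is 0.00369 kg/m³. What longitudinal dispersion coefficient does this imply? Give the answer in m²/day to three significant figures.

At the plume center C_max = M/(n_e·A·√(4πDt)), so D = M²/(4πt·(n_e·A·C_max)²).
n_e·A·C_max = 0.28 × 26.6 × 0.00369 = 0.02748 kg/m.
D = 0.768²/(4π × 140 × 0.02748²) = 0.444 m²/day.

0.444 m²/day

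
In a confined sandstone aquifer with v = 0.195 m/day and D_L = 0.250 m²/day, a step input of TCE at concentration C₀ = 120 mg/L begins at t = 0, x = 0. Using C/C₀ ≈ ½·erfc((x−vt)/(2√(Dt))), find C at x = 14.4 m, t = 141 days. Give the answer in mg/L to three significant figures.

For a continuous step input, C/C₀ ≈ ½·erfc((x−vt)/(2√(Dt))).
vt = 0.195 × 141 = 27.495 m and 2√(Dt) = 2√(0.250 × 141) = 11.87 m.
Argument (x−vt)/(2√(Dt)) = (14.4 − 27.495)/11.87 = -1.103; ½·erfc(-1.103) = 0.9406.
C = 120 × 0.9406 = 113 mg/L.

113 mg/L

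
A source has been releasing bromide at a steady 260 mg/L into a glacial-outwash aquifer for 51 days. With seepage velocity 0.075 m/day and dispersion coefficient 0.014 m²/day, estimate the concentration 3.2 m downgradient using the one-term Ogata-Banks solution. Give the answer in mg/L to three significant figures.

182 mg/L

For a continuous step input, C/C₀ ≈ ½·erfc((x−vt)/(2√(Dt))).
vt = 0.075 × 51 = 3.825 m and 2√(Dt) = 2√(0.014 × 51) = 1.690 m.
Argument (x−vt)/(2√(Dt)) = (3.2 − 3.825)/1.690 = -0.3698; ½·erfc(-0.3698) = 0.6995.
C = 260 × 0.6995 = 182 mg/L.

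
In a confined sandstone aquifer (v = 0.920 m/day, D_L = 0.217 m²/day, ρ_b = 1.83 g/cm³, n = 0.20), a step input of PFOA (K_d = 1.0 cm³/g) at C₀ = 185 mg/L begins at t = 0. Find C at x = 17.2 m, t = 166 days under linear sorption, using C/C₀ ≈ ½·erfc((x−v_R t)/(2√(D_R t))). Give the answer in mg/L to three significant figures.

Retardation factor R = 1 + ρ_b·K_d/n = 1 + 1.83 × 1.0/0.20 = 10.15.
Sorption retards both mechanisms: v_R = v/R = 0.09064 m/day, D_R = D/R = 0.02138 m²/day.
v_R·t = 0.09064 × 166 = 15.04624 m; 2√(D_R t) = 3.768 m; argument = (17.2 − 15.04624)/3.768 = 0.5716.
C = C₀ × ½·erfc(0.5716) = 185 × 0.2094 = 38.7 mg/L.

38.7 mg/L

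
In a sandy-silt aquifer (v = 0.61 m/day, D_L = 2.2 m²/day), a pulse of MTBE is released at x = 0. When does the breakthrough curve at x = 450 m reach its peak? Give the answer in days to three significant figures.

732 days

For the 1D instantaneous-source solution, setting ∂C/∂t = 0 at fixed x gives v²t² + 2Dt − x² = 0, so t = (√(D² + v²x²) − D)/v².
√(D² + v²x²) = √(2.2² + 0.61² × 450²) = 274.5; v² = 0.3721.
t = (274.5 − 2.2)/0.3721 = 732 days (vs. the pure-advection estimate x/v = 738 d).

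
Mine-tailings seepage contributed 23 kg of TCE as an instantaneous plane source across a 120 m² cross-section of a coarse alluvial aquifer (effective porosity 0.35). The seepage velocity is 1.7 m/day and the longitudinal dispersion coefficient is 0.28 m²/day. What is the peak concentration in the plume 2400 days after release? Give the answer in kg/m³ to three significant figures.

The peak of an instantaneous 1D plume sits at x = vt; there the Gaussian factor is 1 and C_max = M/(n_e·A·√(4πDt)), where n_e·A is the pore area the mass is dissolved in.
√(4πDt) = √(4π × 0.28 × 2400) = 91.89 m, so C_max = 23/(0.35 × 120 × 91.89) = 0.00596 kg/m³.

0.00596 kg/m³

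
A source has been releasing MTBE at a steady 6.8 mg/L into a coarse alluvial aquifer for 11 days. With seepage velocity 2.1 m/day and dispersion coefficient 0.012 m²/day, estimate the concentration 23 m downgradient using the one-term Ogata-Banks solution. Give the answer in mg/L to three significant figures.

3.92 mg/L

For a continuous step input, C/C₀ ≈ ½·erfc((x−vt)/(2√(Dt))).
vt = 2.1 × 11 = 23.1 m and 2√(Dt) = 2√(0.012 × 11) = 0.7266 m.
Argument (x−vt)/(2√(Dt)) = (23 − 23.1)/0.7266 = -0.1376; ½·erfc(-0.1376) = 0.5771.
C = 6.8 × 0.5771 = 3.92 mg/L.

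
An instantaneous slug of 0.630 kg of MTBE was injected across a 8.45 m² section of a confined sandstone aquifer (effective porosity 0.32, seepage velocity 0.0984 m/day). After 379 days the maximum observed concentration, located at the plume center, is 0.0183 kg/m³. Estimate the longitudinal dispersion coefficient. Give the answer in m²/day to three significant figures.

At the plume center C_max = M/(n_e·A·√(4πDt)), so D = M²/(4πt·(n_e·A·C_max)²).
n_e·A·C_max = 0.32 × 8.45 × 0.0183 = 0.04948 kg/m.
D = 0.630²/(4π × 379 × 0.04948²) = 0.0340 m²/day.

0.0340 m²/day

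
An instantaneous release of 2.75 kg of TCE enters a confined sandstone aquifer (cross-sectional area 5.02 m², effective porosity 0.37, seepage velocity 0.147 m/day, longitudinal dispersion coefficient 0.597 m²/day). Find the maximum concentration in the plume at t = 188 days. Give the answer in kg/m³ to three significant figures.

0.0394 kg/m³

The peak of an instantaneous 1D plume sits at x = vt; there the Gaussian factor is 1 and C_max = M/(n_e·A·√(4πDt)), where n_e·A is the pore area the mass is dissolved in.
√(4πDt) = √(4π × 0.597 × 188) = 37.56 m, so C_max = 2.75/(0.37 × 5.02 × 37.56) = 0.0394 kg/m³.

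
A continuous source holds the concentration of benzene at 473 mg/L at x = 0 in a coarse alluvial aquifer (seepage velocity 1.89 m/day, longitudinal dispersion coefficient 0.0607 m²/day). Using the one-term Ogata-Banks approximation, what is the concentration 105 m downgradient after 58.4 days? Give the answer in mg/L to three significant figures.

463 mg/L

For a continuous step input, C/C₀ ≈ ½·erfc((x−vt)/(2√(Dt))).
vt = 1.89 × 58.4 = 110.376 m and 2√(Dt) = 2√(0.0607 × 58.4) = 3.766 m.
Argument (x−vt)/(2√(Dt)) = (105 − 110.376)/3.766 = -1.428; ½·erfc(-1.428) = 0.9783.
C = 473 × 0.9783 = 463 mg/L.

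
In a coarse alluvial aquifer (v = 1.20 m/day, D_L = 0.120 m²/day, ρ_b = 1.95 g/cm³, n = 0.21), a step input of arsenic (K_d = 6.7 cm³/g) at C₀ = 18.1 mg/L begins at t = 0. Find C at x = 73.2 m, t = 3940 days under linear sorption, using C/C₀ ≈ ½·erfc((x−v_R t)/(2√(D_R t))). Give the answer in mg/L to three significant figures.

Retardation factor R = 1 + ρ_b·K_d/n = 1 + 1.95 × 6.7/0.21 = 63.21.
Sorption retards both mechanisms: v_R = v/R = 0.01898 m/day, D_R = D/R = 0.001898 m²/day.
v_R·t = 0.01898 × 3940 = 74.7812 m; 2√(D_R t) = 5.469 m; argument = (73.2 − 74.7812)/5.469 = -0.2891.
C = C₀ × ½·erfc(-0.2891) = 18.1 × 0.6587 = 11.9 mg/L.

11.9 mg/L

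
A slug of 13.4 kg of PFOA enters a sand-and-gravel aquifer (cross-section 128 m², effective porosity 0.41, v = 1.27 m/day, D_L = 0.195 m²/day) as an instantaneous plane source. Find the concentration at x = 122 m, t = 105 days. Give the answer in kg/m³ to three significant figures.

For an instantaneous plane source, C(x,t) = M/(n_e·A·√(4πDt)) · exp(−(x−vt)²/(4Dt)), with n_e·A the pore (flow) area.
Plume center vt = 1.27 × 105 = 133.35 m, so the well at 122 m is 11.35 m upgradient of the peak.
√(4πDt) = 16.04 m, giving peak height M/(n_e·A·√(4πDt)) = 13.4/(0.41 × 128 × 16.04) = 0.01592 kg/m³.
(x−vt)²/(4Dt) = (-11.35)²/(4 × 0.195 × 105) = 1.573; exp(−1.573) = 0.2074.
C = 0.01592 × 0.2074 = 0.00330 kg/m³.

0.00330 kg/m³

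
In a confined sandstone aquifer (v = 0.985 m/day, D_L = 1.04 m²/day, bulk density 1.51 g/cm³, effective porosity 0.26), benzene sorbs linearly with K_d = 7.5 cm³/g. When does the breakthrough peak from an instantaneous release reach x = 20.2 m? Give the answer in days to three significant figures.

867 days

Retardation factor R = 1 + ρ_b·K_d/n = 1 + 1.51 × 7.5/0.26 = 44.56.
Sorption retards both mechanisms: v_R = v/R = 0.02211 m/day, D_R = D/R = 0.02334 m²/day.
Peak time from v_R²t² + 2D_R t − x² = 0: t = (√(D_R² + v_R²x²) − D_R)/v_R².
√(D_R² + v_R²x²) = √(0.02334² + 0.02211² × 20.2²) = 0.4472; v_R² = 0.0004889.
t = (0.4472 − 0.02334)/0.0004889 = 867 days.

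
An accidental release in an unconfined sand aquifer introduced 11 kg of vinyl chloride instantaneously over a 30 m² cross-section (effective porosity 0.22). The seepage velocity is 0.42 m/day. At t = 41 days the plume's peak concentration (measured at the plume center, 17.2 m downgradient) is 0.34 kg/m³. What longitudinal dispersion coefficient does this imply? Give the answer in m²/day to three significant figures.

0.0466 m²/day

At the plume center C_max = M/(n_e·A·√(4πDt)), so D = M²/(4πt·(n_e·A·C_max)²).
n_e·A·C_max = 0.22 × 30 × 0.34 = 2.244 kg/m.
D = 11²/(4π × 41 × 2.244²) = 0.0466 m²/day.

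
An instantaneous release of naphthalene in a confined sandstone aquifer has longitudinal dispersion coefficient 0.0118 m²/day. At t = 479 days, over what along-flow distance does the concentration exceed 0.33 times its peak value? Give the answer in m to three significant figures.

The plume is Gaussian with σ = √(2Dt) = √(2 × 0.0118 × 479) = 3.362 m.
C/C_peak = exp(−Δx²/(2σ²)) = 0.33 ⇒ Δx = σ·√(−2 ln 0.33) = 3.362 × 1.489 = 5.006 m.
Width = 2Δx = 10.0 m.

10.0 m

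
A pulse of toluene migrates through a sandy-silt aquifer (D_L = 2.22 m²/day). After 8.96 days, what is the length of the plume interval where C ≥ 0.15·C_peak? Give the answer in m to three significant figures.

The plume is Gaussian with σ = √(2Dt) = √(2 × 2.22 × 8.96) = 6.307 m.
C/C_peak = exp(−Δx²/(2σ²)) = 0.15 ⇒ Δx = σ·√(−2 ln 0.15) = 6.307 × 1.948 = 12.29 m.
Width = 2Δx = 24.6 m.

24.6 m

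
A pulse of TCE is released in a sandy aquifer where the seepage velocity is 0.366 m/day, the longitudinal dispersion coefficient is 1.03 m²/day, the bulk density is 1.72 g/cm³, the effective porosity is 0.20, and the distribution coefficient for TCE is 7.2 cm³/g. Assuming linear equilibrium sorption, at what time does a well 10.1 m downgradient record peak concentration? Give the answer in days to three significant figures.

Retardation factor R = 1 + ρ_b·K_d/n = 1 + 1.72 × 7.2/0.20 = 62.92.
Sorption retards both mechanisms: v_R = v/R = 0.005817 m/day, D_R = D/R = 0.01637 m²/day.
Peak time from v_R²t² + 2D_R t − x² = 0: t = (√(D_R² + v_R²x²) − D_R)/v_R².
√(D_R² + v_R²x²) = √(0.01637² + 0.005817² × 10.1²) = 0.06099; v_R² = 3.384e-05.
t = (0.06099 − 0.01637)/3.384e-05 = 1320 days.

1320 days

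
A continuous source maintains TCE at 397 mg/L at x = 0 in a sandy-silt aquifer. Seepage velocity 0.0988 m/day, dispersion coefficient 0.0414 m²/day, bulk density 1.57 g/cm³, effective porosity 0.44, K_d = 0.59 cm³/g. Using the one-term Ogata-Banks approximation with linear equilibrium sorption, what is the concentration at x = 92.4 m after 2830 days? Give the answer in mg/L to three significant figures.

156 mg/L

Retardation factor R = 1 + ρ_b·K_d/n = 1 + 1.57 × 0.59/0.44 = 3.105.
Sorption retards both mechanisms: v_R = v/R = 0.03182 m/day, D_R = D/R = 0.01333 m²/day.
v_R·t = 0.03182 × 2830 = 90.0506 m; 2√(D_R t) = 12.28 m; argument = (92.4 − 90.0506)/12.28 = 0.1913.
C = C₀ × ½·erfc(0.1913) = 397 × 0.3934 = 156 mg/L.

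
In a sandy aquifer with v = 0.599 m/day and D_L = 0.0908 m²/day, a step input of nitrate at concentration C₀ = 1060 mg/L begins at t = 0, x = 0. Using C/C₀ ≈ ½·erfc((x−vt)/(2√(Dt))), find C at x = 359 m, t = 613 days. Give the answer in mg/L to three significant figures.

828 mg/L

For a continuous step input, C/C₀ ≈ ½·erfc((x−vt)/(2√(Dt))).
vt = 0.599 × 613 = 367.187 m and 2√(Dt) = 2√(0.0908 × 613) = 14.92 m.
Argument (x−vt)/(2√(Dt)) = (359 − 367.187)/14.92 = -0.5487; ½·erfc(-0.5487) = 0.7811.
C = 1060 × 0.7811 = 828 mg/L.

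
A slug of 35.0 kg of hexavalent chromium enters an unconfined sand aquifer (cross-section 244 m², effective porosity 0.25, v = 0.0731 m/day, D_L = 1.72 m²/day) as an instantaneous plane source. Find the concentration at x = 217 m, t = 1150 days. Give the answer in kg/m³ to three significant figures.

0.000390 kg/m³

For an instantaneous plane source, C(x,t) = M/(n_e·A·√(4πDt)) · exp(−(x−vt)²/(4Dt)), with n_e·A the pore (flow) area.
Plume center vt = 0.0731 × 1150 = 84.065 m, so the well at 217 m is 132.935 m downgradient of the peak.
√(4πDt) = 157.7 m, giving peak height M/(n_e·A·√(4πDt)) = 35.0/(0.25 × 244 × 157.7) = 0.003638 kg/m³.
(x−vt)²/(4Dt) = (132.935)²/(4 × 1.72 × 1150) = 2.234; exp(−2.234) = 0.1071.
C = 0.003638 × 0.1071 = 0.000390 kg/m³.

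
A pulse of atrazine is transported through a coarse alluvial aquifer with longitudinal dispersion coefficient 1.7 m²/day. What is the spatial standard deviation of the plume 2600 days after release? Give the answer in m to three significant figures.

Dispersive spreading gives a Gaussian with σ² = 2Dt; advection only shifts the center.
σ = √(2 × 1.7 × 2600) = 94.0 m.

94.0 m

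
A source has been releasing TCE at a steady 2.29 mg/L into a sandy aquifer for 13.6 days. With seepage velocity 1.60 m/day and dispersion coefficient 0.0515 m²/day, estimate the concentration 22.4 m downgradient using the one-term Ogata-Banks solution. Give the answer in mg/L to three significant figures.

For a continuous step input, C/C₀ ≈ ½·erfc((x−vt)/(2√(Dt))).
vt = 1.60 × 13.6 = 21.76 m and 2√(Dt) = 2√(0.0515 × 13.6) = 1.674 m.
Argument (x−vt)/(2√(Dt)) = (22.4 − 21.76)/1.674 = 0.3823; ½·erfc(0.3823) = 0.2944.
C = 2.29 × 0.2944 = 0.674 mg/L.

0.674 mg/L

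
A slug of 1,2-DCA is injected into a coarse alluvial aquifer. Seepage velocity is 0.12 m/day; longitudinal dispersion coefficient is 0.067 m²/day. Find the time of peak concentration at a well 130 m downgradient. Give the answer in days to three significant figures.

For the 1D instantaneous-source solution, setting ∂C/∂t = 0 at fixed x gives v²t² + 2Dt − x² = 0, so t = (√(D² + v²x²) − D)/v².
√(D² + v²x²) = √(0.067² + 0.12² × 130²) = 15.60; v² = 0.0144.
t = (15.60 − 0.067)/0.0144 = 1080 days (vs. the pure-advection estimate x/v = 1080 d).

1080 days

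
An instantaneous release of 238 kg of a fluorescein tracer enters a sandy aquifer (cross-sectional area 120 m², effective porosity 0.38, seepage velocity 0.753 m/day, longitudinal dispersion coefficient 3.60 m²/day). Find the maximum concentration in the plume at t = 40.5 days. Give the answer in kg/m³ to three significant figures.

The peak of an instantaneous 1D plume sits at x = vt; there the Gaussian factor is 1 and C_max = M/(n_e·A·√(4πDt)), where n_e·A is the pore area the mass is dissolved in.
√(4πDt) = √(4π × 3.60 × 40.5) = 42.80 m, so C_max = 238/(0.38 × 120 × 42.80) = 0.122 kg/m³.

0.122 kg/m³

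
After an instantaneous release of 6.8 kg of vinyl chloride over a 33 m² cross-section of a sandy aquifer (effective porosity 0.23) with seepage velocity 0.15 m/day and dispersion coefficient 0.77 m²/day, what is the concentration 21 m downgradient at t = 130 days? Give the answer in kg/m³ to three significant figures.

0.0251 kg/m³

For an instantaneous plane source, C(x,t) = M/(n_e·A·√(4πDt)) · exp(−(x−vt)²/(4Dt)), with n_e·A the pore (flow) area.
Plume center vt = 0.15 × 130 = 19.5 m, so the well at 21 m is 1.5 m downgradient of the peak.
√(4πDt) = 35.47 m, giving peak height M/(n_e·A·√(4πDt)) = 6.8/(0.23 × 33 × 35.47) = 0.02526 kg/m³.
(x−vt)²/(4Dt) = (1.5)²/(4 × 0.77 × 130) = 0.005619; exp(−0.005619) = 0.9944.
C = 0.02526 × 0.9944 = 0.0251 kg/m³.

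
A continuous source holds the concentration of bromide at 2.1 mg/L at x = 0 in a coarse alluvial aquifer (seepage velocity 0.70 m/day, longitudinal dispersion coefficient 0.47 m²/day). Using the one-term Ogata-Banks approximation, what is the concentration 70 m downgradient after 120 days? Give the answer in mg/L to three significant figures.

For a continuous step input, C/C₀ ≈ ½·erfc((x−vt)/(2√(Dt))).
vt = 0.70 × 120 = 84 m and 2√(Dt) = 2√(0.47 × 120) = 15.02 m.
Argument (x−vt)/(2√(Dt)) = (70 − 84)/15.02 = -0.9321; ½·erfc(-0.9321) = 0.9063.
C = 2.1 × 0.9063 = 1.90 mg/L.

1.90 mg/L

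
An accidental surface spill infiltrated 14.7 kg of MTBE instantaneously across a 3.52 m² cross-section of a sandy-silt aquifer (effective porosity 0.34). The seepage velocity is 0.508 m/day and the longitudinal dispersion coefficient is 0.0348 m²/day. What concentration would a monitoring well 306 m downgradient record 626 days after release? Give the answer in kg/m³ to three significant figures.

0.142 kg/m³

For an instantaneous plane source, C(x,t) = M/(n_e·A·√(4πDt)) · exp(−(x−vt)²/(4Dt)), with n_e·A the pore (flow) area.
Plume center vt = 0.508 × 626 = 318.008 m, so the well at 306 m is 12.008 m upgradient of the peak.
√(4πDt) = 16.55 m, giving peak height M/(n_e·A·√(4πDt)) = 14.7/(0.34 × 3.52 × 16.55) = 0.7422 kg/m³.
(x−vt)²/(4Dt) = (-12.008)²/(4 × 0.0348 × 626) = 1.655; exp(−1.655) = 0.1911.
C = 0.7422 × 0.1911 = 0.142 kg/m³.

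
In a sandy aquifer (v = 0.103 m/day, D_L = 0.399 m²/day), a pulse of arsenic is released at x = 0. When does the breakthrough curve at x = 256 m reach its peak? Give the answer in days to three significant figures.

2450 days

For the 1D instantaneous-source solution, setting ∂C/∂t = 0 at fixed x gives v²t² + 2Dt − x² = 0, so t = (√(D² + v²x²) − D)/v².
√(D² + v²x²) = √(0.399² + 0.103² × 256²) = 26.37; v² = 0.010609.
t = (26.37 − 0.399)/0.010609 = 2450 days (vs. the pure-advection estimate x/v = 2490 d).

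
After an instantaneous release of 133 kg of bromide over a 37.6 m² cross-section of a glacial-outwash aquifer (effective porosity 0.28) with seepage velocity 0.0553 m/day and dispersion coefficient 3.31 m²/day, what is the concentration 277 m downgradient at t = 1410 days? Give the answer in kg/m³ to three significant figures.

0.00625 kg/m³

For an instantaneous plane source, C(x,t) = M/(n_e·A·√(4πDt)) · exp(−(x−vt)²/(4Dt)), with n_e·A the pore (flow) area.
Plume center vt = 0.0553 × 1410 = 77.973 m, so the well at 277 m is 199.027 m downgradient of the peak.
√(4πDt) = 242.2 m, giving peak height M/(n_e·A·√(4πDt)) = 133/(0.28 × 37.6 × 242.2) = 0.05216 kg/m³.
(x−vt)²/(4Dt) = (199.027)²/(4 × 3.31 × 1410) = 2.122; exp(−2.122) = 0.1198.
C = 0.05216 × 0.1198 = 0.00625 kg/m³.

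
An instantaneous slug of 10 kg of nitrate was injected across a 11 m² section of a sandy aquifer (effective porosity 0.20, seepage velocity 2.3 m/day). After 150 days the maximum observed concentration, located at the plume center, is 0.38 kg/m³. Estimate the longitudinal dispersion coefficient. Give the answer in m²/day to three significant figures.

0.0759 m²/day

At the plume center C_max = M/(n_e·A·√(4πDt)), so D = M²/(4πt·(n_e·A·C_max)²).
n_e·A·C_max = 0.20 × 11 × 0.38 = 0.8360 kg/m.
D = 10²/(4π × 150 × 0.8360²) = 0.0759 m²/day.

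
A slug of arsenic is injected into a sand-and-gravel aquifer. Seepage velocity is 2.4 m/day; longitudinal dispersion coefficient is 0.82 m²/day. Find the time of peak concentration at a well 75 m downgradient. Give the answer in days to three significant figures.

31.1 days

For the 1D instantaneous-source solution, setting ∂C/∂t = 0 at fixed x gives v²t² + 2Dt − x² = 0, so t = (√(D² + v²x²) − D)/v².
√(D² + v²x²) = √(0.82² + 2.4² × 75²) = 180.0; v² = 5.76.
t = (180.0 − 0.82)/5.76 = 31.1 days (vs. the pure-advection estimate x/v = 31.2 d).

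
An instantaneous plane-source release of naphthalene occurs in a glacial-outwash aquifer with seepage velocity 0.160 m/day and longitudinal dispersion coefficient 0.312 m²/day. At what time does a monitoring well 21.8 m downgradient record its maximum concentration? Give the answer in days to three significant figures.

For the 1D instantaneous-source solution, setting ∂C/∂t = 0 at fixed x gives v²t² + 2Dt − x² = 0, so t = (√(D² + v²x²) − D)/v².
√(D² + v²x²) = √(0.312² + 0.160² × 21.8²) = 3.502; v² = 0.0256.
t = (3.502 − 0.312)/0.0256 = 125 days (vs. the pure-advection estimate x/v = 136 d).

125 days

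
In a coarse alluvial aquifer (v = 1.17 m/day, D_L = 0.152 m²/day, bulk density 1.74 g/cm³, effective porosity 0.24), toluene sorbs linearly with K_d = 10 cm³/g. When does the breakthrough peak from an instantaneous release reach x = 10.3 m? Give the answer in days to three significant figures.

639 days

Retardation factor R = 1 + ρ_b·K_d/n = 1 + 1.74 × 10/0.24 = 73.50.
Sorption retards both mechanisms: v_R = v/R = 0.01592 m/day, D_R = D/R = 0.002068 m²/day.
Peak time from v_R²t² + 2D_R t − x² = 0: t = (√(D_R² + v_R²x²) − D_R)/v_R².
√(D_R² + v_R²x²) = √(0.002068² + 0.01592² × 10.3²) = 0.1640; v_R² = 0.0002534.
t = (0.1640 − 0.002068)/0.0002534 = 639 days.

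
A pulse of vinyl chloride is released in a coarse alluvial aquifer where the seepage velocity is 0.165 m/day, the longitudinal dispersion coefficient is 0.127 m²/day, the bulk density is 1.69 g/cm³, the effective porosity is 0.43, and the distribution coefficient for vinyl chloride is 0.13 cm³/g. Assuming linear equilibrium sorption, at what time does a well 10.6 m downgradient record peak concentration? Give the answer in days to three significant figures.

90.3 days

Retardation factor R = 1 + ρ_b·K_d/n = 1 + 1.69 × 0.13/0.43 = 1.511.
Sorption retards both mechanisms: v_R = v/R = 0.1092 m/day, D_R = D/R = 0.08405 m²/day.
Peak time from v_R²t² + 2D_R t − x² = 0: t = (√(D_R² + v_R²x²) − D_R)/v_R².
√(D_R² + v_R²x²) = √(0.08405² + 0.1092² × 10.6²) = 1.161; v_R² = 0.01192.
t = (1.161 − 0.08405)/0.01192 = 90.3 days.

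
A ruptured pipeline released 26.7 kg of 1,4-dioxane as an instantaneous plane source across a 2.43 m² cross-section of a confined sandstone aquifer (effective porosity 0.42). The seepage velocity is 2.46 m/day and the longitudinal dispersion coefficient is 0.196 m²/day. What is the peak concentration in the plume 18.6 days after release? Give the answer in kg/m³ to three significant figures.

The peak of an instantaneous 1D plume sits at x = vt; there the Gaussian factor is 1 and C_max = M/(n_e·A·√(4πDt)), where n_e·A is the pore area the mass is dissolved in.
√(4πDt) = √(4π × 0.196 × 18.6) = 6.768 m, so C_max = 26.7/(0.42 × 2.43 × 6.768) = 3.87 kg/m³.

3.87 kg/m³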